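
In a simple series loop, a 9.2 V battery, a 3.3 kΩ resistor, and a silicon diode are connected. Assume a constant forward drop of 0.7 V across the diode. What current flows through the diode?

KVL around the loop: 9.2 = V_D + I·R = 0.7 + I × 3.3 kΩ.
So I = (9.2 − 0.7) / 3.3 kΩ = 8.5 / 3.3 = 2.58 mA.

I ≈ 2.6 mA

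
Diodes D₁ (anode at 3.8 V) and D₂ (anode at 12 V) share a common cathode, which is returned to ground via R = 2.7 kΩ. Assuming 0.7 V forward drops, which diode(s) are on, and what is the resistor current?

Only D₂ conducts; I_R ≈ 4.2 mA

Assume both conduct. Then node N would need to be at both 3.8−0.7 = 3.1 V and 12−0.7 = 11.3 V, which is impossible.
Assume only D₂ conducts: V_N = 12 − 0.7 = 11.3 V, so I_R = 11.3/2.7 = 4.19 mA.
Check D₁: its anode-to-cathode voltage is 3.8 − 11.3 = -7.5 V < 0.7 V, so it is off. The assumption is consistent.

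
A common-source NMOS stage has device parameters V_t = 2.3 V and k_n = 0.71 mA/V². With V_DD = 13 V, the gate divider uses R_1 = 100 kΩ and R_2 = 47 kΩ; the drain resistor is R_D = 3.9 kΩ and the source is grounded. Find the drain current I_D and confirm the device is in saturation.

I_D ≈ 1.2 mA

V_G = V_DD·R_2/(R_1+R_2) = 13×47/147 = 4.16 V. With the source grounded, V_GS = V_G = 4.16 V.
Assume saturation: I_D = (k_n/2)(V_GS − V_t)² = (0.71/2)×(4.16 − 2.3)² = 0.355×1.86² = 1.22 mA.
V_DS = V_DD − I_D·R_D = 13 − 1.22×3.9 = 8.23 V.
Saturation requires V_DS ≥ V_GS − V_t = 1.86 V; 8.23 ≥ 1.86 ✓.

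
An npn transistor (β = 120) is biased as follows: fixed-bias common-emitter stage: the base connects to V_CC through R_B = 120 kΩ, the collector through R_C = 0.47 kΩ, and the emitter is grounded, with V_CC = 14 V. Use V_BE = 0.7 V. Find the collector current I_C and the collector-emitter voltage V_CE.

I_C ≈ 13 mA, V_CE ≈ 7.7 V

Base loop: V_CC = I_B·R_B + V_BE, so I_B = (14 − 0.7)/120 kΩ = 0.111 mA.
In the active region I_C = β·I_B = 120 × 0.111 = 13.3 mA.
Collector loop: V_CE = V_CC − I_C·R_C = 14 − 13.3×0.47 = 7.75 V.
Since V_CE = 7.75 V > V_CE(sat) ≈ 0.2 V, the transistor is in the active region as assumed.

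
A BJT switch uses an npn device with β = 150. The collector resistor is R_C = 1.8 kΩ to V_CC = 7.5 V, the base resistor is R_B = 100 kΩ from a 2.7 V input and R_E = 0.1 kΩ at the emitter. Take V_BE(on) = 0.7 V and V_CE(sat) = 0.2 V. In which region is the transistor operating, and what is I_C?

active; I_C ≈ 2.6 mA

Assume active. Base-emitter loop: I_B = (V_BB − V_BE)/(R_B + (β+1)R_E) = (2.7 − 0.7)/(100 + 151×0.1) = 0.0174 mA.
I_C = β·I_B = 150×0.0174 = 2.61 mA.
V_CE = V_CC − I_C·R_C − I_E·R_E = 7.5 − 2.61×1.8 − 2.62×0.1 = 2.55 V > V_CE(sat), so the active-region assumption holds.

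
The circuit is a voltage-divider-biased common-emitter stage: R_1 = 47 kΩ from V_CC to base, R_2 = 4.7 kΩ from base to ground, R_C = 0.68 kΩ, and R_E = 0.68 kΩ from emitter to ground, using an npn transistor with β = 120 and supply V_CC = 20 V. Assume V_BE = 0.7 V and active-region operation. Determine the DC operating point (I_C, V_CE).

Thevenize the base divider: V_Th = V_CC·R_2/(R_1+R_2) = 20×4.7/51.7 = 1.82 V, R_Th = R_1‖R_2 = 4.27 kΩ.
Base-emitter loop: V_Th = I_B·R_Th + V_BE + (β+1)I_B·R_E, so I_B = (1.82 − 0.7) / (4.27 + 121×0.68) = 0.0129 mA.
I_C = β·I_B = 120×0.0129 = 1.55 mA, and I_E = (β+1)I_B = 1.56 mA.
V_CE = V_CC − I_C·R_C − I_E·R_E = 20 − 1.55×0.68 − 1.56×0.68 = 17.9 V.
V_CE = 17.9 V > 0.2 V confirms active-region operation.

I_C ≈ 1.6 mA, V_CE ≈ 18 V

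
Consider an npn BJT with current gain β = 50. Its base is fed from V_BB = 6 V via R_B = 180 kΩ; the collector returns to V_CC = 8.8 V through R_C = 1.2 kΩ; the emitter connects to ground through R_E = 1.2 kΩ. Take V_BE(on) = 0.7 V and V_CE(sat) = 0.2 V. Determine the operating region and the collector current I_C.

Assume active. Base-emitter loop: I_B = (V_BB − V_BE)/(R_B + (β+1)R_E) = (6 − 0.7)/(180 + 51×1.2) = 0.022 mA.
I_C = β·I_B = 50×0.022 = 1.1 mA.
V_CE = V_CC − I_C·R_C − I_E·R_E = 8.8 − 1.1×1.2 − 1.12×1.2 = 6.14 V > V_CE(sat), so the active-region assumption holds.

active; I_C ≈ 1.1 mA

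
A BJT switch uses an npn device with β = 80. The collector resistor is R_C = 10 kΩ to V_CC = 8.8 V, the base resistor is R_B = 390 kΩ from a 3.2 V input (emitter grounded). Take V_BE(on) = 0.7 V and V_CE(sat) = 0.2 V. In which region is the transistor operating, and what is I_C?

Assume active. Base-emitter loop: I_B = (V_BB − V_BE)/R_B = (3.2 − 0.7)/390 = 0.00641 mA.
I_C = β·I_B = 80×0.00641 = 0.513 mA.
V_CE = V_CC − I_C·R_C = 8.8 − 0.513×10 = 3.67 V > V_CE(sat), so the active-region assumption holds.

active; I_C ≈ 0.51 mA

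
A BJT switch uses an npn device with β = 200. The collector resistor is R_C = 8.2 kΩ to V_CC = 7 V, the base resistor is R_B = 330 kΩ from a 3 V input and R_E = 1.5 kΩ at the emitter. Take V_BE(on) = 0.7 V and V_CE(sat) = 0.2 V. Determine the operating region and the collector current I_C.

saturation; I_C ≈ 0.7 mA

Assume active: I_B = (3 − 0.7)/(330 + 201×1.5) = 0.00364 mA, I_C = β·I_B = 0.728 mA.
Then V_CE = 7 − 0.728×8.2 − 0.732×1.5 = -0.0712 V < 0.2 V — the active assumption fails.
Re-solve with V_CE = 0.2 V. KCL at the emitter: V_E/R_E = (V_BB−0.7−V_E)/R_B + (V_CC−0.2−V_E)/R_C, giving V_E = 1.06 V.
I_C = (V_CC − 0.2 − V_E)/R_C = (6.8 − 1.06)/8.2 = 0.7 mA.
Check: I_B = (2.3 − 1.06)/330 = 0.00377 mA, and β·I_B = 0.754 mA > I_C, confirming saturation.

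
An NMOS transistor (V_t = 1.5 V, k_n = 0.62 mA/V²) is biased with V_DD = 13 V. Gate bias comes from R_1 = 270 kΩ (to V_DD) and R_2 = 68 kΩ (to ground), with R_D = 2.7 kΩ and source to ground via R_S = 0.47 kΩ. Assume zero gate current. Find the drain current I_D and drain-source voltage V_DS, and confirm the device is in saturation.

V_G = V_DD·R_2/(R_1+R_2) = 13×68/338 = 2.62 V.
Assume saturation: I_D = (k_n/2)(V_GS − V_t)² with V_GS = V_G − I_D·R_S = 2.62 − 0.47·I_D.
Substituting gives 0.0685·I_D² − 1.33·I_D + 0.386 = 0, with roots I_D = 0.296 or 19.1 mA.
The root I_D = 19.1 mA gives V_GS = -6.34 V ≤ V_t, so take I_D = 0.296 mA.
Then V_GS = 2.48 V and V_DS = V_DD − I_D(R_D+R_S) = 13 − 0.296×3.17 = 12.1 V.
Saturation requires V_DS ≥ V_GS − V_t = 0.976 V; 12.1 ≥ 0.976 ✓.

I_D ≈ 0.3 mA, V_DS ≈ 12 V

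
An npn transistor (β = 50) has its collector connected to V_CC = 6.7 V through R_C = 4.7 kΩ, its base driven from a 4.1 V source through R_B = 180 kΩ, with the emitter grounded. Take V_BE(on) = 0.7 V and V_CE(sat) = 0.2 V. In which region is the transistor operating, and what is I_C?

Assume active. Base-emitter loop: I_B = (V_BB − V_BE)/R_B = (4.1 − 0.7)/180 = 0.0189 mA.
I_C = β·I_B = 50×0.0189 = 0.944 mA.
V_CE = V_CC − I_C·R_C = 6.7 − 0.944×4.7 = 2.26 V > V_CE(sat), so the active-region assumption holds.

active; I_C ≈ 0.94 mA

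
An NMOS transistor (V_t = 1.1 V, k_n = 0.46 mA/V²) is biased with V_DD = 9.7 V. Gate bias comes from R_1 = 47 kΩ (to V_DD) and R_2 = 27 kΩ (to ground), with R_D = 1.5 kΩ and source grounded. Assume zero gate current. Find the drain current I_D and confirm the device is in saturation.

I_D ≈ 1.4 mA

V_G = V_DD·R_2/(R_1+R_2) = 9.7×27/74 = 3.54 V. With the source grounded, V_GS = V_G = 3.54 V.
Assume saturation: I_D = (k_n/2)(V_GS − V_t)² = (0.46/2)×(3.54 − 1.1)² = 0.23×2.44² = 1.37 mA.
V_DS = V_DD − I_D·R_D = 9.7 − 1.37×1.5 = 7.65 V.
Saturation requires V_DS ≥ V_GS − V_t = 2.44 V; 7.65 ≥ 2.44 ✓.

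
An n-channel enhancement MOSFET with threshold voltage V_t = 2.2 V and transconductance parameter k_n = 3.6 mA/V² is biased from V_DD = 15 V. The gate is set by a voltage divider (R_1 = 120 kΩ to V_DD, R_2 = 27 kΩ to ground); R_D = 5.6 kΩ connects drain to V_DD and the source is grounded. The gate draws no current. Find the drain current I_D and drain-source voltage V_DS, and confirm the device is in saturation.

V_G = V_DD·R_2/(R_1+R_2) = 15×27/147 = 2.76 V. With the source grounded, V_GS = V_G = 2.76 V.
Assume saturation: I_D = (k_n/2)(V_GS − V_t)² = (3.6/2)×(2.76 − 2.2)² = 1.8×0.555² = 0.555 mA.
V_DS = V_DD − I_D·R_D = 15 − 0.555×5.6 = 11.9 V.
Saturation requires V_DS ≥ V_GS − V_t = 0.555 V; 11.9 ≥ 0.555 ✓.

I_D ≈ 0.55 mA, V_DS ≈ 12 V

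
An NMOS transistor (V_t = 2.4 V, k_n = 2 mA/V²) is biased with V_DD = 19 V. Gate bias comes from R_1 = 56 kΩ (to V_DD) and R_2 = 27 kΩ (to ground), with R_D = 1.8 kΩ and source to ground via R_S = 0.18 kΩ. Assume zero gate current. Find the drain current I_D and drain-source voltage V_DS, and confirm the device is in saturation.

V_G = V_DD·R_2/(R_1+R_2) = 19×27/83 = 6.18 V.
Assume saturation: I_D = (k_n/2)(V_GS − V_t)² with V_GS = V_G − I_D·R_S = 6.18 − 0.18·I_D.
Substituting gives 0.0324·I_D² − 2.36·I_D + 14.3 = 0, with roots I_D = 6.66 or 66.2 mA.
The root I_D = 66.2 mA gives V_GS = -5.74 V ≤ V_t, so take I_D = 6.66 mA.
Then V_GS = 4.98 V and V_DS = V_DD − I_D(R_D+R_S) = 19 − 6.66×1.98 = 5.81 V.
Saturation requires V_DS ≥ V_GS − V_t = 2.58 V; 5.81 ≥ 2.58 ✓.

I_D ≈ 6.7 mA, V_DS ≈ 5.8 V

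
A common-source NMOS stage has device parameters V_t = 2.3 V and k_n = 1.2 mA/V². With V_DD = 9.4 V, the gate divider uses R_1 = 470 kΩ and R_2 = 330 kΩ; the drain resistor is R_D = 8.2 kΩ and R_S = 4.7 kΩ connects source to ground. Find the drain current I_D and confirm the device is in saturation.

V_G = V_DD·R_2/(R_1+R_2) = 9.4×330/800 = 3.88 V.
Assume saturation: I_D = (k_n/2)(V_GS − V_t)² with V_GS = V_G − I_D·R_S = 3.88 − 4.7·I_D.
Substituting gives 13.3·I_D² − 9.9·I_D + 1.49 = 0, with roots I_D = 0.21 or 0.537 mA.
The root I_D = 0.537 mA gives V_GS = 1.35 V ≤ V_t, so take I_D = 0.21 mA.
Then V_GS = 2.89 V and V_DS = V_DD − I_D(R_D+R_S) = 9.4 − 0.21×12.9 = 6.69 V.
Saturation requires V_DS ≥ V_GS − V_t = 0.591 V; 6.69 ≥ 0.591 ✓.

I_D ≈ 0.21 mA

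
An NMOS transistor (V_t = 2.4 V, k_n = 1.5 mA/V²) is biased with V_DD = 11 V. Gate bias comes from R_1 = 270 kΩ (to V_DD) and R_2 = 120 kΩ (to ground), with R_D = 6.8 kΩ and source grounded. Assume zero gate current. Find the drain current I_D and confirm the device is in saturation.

I_D ≈ 0.73 mA

V_G = V_DD·R_2/(R_1+R_2) = 11×120/390 = 3.38 V. With the source grounded, V_GS = V_G = 3.38 V.
Assume saturation: I_D = (k_n/2)(V_GS − V_t)² = (1.5/2)×(3.38 − 2.4)² = 0.75×0.985² = 0.727 mA.
V_DS = V_DD − I_D·R_D = 11 − 0.727×6.8 = 6.06 V.
Saturation requires V_DS ≥ V_GS − V_t = 0.985 V; 6.06 ≥ 0.985 ✓.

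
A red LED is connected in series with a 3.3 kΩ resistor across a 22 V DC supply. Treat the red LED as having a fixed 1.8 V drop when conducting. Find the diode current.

KVL around the loop: 22 = V_D + I·R = 1.8 + I × 3.3 kΩ.
So I = (22 − 1.8) / 3.3 kΩ = 20.2 / 3.3 = 6.12 mA.

I ≈ 6.1 mA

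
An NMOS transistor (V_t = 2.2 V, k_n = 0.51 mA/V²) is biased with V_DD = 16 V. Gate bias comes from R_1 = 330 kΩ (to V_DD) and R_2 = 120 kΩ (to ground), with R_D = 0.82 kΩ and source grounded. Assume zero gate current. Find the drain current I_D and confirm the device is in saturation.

I_D ≈ 1.1 mA

V_G = V_DD·R_2/(R_1+R_2) = 16×120/450 = 4.27 V. With the source grounded, V_GS = V_G = 4.27 V.
Assume saturation: I_D = (k_n/2)(V_GS − V_t)² = (0.51/2)×(4.27 − 2.2)² = 0.255×2.07² = 1.09 mA.
V_DS = V_DD − I_D·R_D = 16 − 1.09×0.82 = 15.1 V.
Saturation requires V_DS ≥ V_GS − V_t = 2.07 V; 15.1 ≥ 2.07 ✓.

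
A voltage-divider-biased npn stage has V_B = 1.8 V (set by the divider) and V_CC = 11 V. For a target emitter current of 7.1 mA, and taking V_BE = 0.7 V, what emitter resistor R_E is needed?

R_E ≈ 0.15 kΩ

V_E = V_B − V_BE = 1.8 − 0.7 = 1.1 V.
R_E = V_E / I_E = 1.1 / 7.1 = 0.155 kΩ.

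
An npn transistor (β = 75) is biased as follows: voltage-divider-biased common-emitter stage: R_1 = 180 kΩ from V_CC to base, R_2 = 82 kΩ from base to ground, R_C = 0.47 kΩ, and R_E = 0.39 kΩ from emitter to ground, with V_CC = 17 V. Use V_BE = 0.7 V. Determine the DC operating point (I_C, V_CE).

I_C ≈ 4 mA, V_CE ≈ 14 V

Thevenize the base divider: V_Th = V_CC·R_2/(R_1+R_2) = 17×82/262 = 5.32 V, R_Th = R_1‖R_2 = 56.3 kΩ.
Base-emitter loop: V_Th = I_B·R_Th + V_BE + (β+1)I_B·R_E, so I_B = (5.32 − 0.7) / (56.3 + 76×0.39) = 0.0537 mA.
I_C = β·I_B = 75×0.0537 = 4.03 mA, and I_E = (β+1)I_B = 4.08 mA.
V_CE = V_CC − I_C·R_C − I_E·R_E = 17 − 4.03×0.47 − 4.08×0.39 = 13.5 V.
V_CE = 13.5 V > 0.2 V confirms active-region operation.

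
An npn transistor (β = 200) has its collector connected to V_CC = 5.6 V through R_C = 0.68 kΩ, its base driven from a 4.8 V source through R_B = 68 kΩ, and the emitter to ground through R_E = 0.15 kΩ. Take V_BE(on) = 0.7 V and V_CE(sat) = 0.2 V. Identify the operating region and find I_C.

Assume active: I_B = (4.8 − 0.7)/(68 + 201×0.15) = 0.0418 mA, I_C = β·I_B = 8.35 mA.
Then V_CE = 5.6 − 8.35×0.68 − 8.4×0.15 = -1.34 V < 0.2 V — the active assumption fails.
Re-solve with V_CE = 0.2 V. KCL at the emitter: V_E/R_E = (V_BB−0.7−V_E)/R_B + (V_CC−0.2−V_E)/R_C, giving V_E = 0.982 V.
I_C = (V_CC − 0.2 − V_E)/R_C = (5.4 − 0.982)/0.68 = 6.5 mA.
Check: I_B = (4.1 − 0.982)/68 = 0.0459 mA, and β·I_B = 9.17 mA > I_C, confirming saturation.

saturation; I_C ≈ 6.5 mA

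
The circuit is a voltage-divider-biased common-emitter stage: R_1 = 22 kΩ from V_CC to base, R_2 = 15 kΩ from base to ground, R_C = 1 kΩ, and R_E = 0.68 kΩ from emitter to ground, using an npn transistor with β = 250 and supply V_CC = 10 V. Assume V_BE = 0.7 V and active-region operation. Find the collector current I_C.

Thevenize the base divider: V_Th = V_CC·R_2/(R_1+R_2) = 10×15/37 = 4.05 V, R_Th = R_1‖R_2 = 8.92 kΩ.
Base-emitter loop: V_Th = I_B·R_Th + V_BE + (β+1)I_B·R_E, so I_B = (4.05 − 0.7) / (8.92 + 251×0.68) = 0.0187 mA.
I_C = β·I_B = 250×0.0187 = 4.67 mA, and I_E = (β+1)I_B = 4.69 mA.
V_CE = V_CC − I_C·R_C − I_E·R_E = 10 − 4.67×1 − 4.69×0.68 = 2.14 V.
V_CE = 2.14 V > 0.2 V confirms active-region operation.

I_C ≈ 4.7 mA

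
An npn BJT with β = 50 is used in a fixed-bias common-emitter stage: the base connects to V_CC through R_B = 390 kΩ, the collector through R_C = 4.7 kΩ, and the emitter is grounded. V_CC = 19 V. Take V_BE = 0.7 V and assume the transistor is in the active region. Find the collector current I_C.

Base loop: V_CC = I_B·R_B + V_BE, so I_B = (19 − 0.7)/390 kΩ = 0.0469 mA.
In the active region I_C = β·I_B = 50 × 0.0469 = 2.35 mA.
Collector loop: V_CE = V_CC − I_C·R_C = 19 − 2.35×4.7 = 7.97 V.
Since V_CE = 7.97 V > V_CE(sat) ≈ 0.2 V, the transistor is in the active region as assumed.

I_C ≈ 2.3 mA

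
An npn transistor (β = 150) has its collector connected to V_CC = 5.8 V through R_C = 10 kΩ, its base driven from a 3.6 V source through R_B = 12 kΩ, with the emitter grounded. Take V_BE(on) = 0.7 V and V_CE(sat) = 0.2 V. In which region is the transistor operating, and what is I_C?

saturation; I_C ≈ 0.56 mA

Assume active: I_B = (3.6 − 0.7)/12 = 0.242 mA, giving I_C = β·I_B = 36.3 mA.
But then V_CE = 5.8 − 36.3×10 = -357 V < V_CE(sat) = 0.2 V — impossible in the active region.
So the transistor is saturated. With V_CE = 0.2 V, I_C = (V_CC − 0.2)/R_C = 5.6/10 = 0.56 mA.
Check: β·I_B = 36.3 mA > I_C = 0.56 mA, confirming saturation.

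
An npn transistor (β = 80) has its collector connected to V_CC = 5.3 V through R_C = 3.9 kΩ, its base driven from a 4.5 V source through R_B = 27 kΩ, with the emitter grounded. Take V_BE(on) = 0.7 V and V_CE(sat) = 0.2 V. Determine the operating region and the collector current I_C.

Assume active: I_B = (4.5 − 0.7)/27 = 0.141 mA, giving I_C = β·I_B = 11.3 mA.
But then V_CE = 5.3 − 11.3×3.9 = -38.6 V < V_CE(sat) = 0.2 V — impossible in the active region.
So the transistor is saturated. With V_CE = 0.2 V, I_C = (V_CC − 0.2)/R_C = 5.1/3.9 = 1.31 mA.
Check: β·I_B = 11.3 mA > I_C = 1.31 mA, confirming saturation.

saturation; I_C ≈ 1.3 mA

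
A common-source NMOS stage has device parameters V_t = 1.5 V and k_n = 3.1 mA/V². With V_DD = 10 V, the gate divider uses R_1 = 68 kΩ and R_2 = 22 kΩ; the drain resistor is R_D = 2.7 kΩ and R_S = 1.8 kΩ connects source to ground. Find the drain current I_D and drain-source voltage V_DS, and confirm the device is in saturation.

V_G = V_DD·R_2/(R_1+R_2) = 10×22/90 = 2.44 V.
Assume saturation: I_D = (k_n/2)(V_GS − V_t)² with V_GS = V_G − I_D·R_S = 2.44 − 1.8·I_D.
Substituting gives 5.02·I_D² − 6.27·I_D + 1.38 = 0, with roots I_D = 0.286 or 0.962 mA.
The root I_D = 0.962 mA gives V_GS = 0.712 V ≤ V_t, so take I_D = 0.286 mA.
Then V_GS = 1.93 V and V_DS = V_DD − I_D(R_D+R_S) = 10 − 0.286×4.5 = 8.71 V.
Saturation requires V_DS ≥ V_GS − V_t = 0.43 V; 8.71 ≥ 0.43 ✓.

I_D ≈ 0.29 mA, V_DS ≈ 8.7 V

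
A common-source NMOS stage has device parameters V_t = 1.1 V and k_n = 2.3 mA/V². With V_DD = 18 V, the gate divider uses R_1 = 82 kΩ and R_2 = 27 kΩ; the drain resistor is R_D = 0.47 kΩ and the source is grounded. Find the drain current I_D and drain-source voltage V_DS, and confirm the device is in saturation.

V_G = V_DD·R_2/(R_1+R_2) = 18×27/109 = 4.46 V. With the source grounded, V_GS = V_G = 4.46 V.
Assume saturation: I_D = (k_n/2)(V_GS − V_t)² = (2.3/2)×(4.46 − 1.1)² = 1.15×3.36² = 13 mA.
V_DS = V_DD − I_D·R_D = 18 − 13×0.47 = 11.9 V.
Saturation requires V_DS ≥ V_GS − V_t = 3.36 V; 11.9 ≥ 3.36 ✓.

I_D ≈ 13 mA, V_DS ≈ 12 V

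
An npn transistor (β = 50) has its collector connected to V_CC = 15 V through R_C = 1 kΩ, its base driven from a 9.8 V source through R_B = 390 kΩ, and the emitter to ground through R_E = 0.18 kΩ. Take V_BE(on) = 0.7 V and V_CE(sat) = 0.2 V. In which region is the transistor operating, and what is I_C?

Assume active. Base-emitter loop: I_B = (V_BB − V_BE)/(R_B + (β+1)R_E) = (9.8 − 0.7)/(390 + 51×0.18) = 0.0228 mA.
I_C = β·I_B = 50×0.0228 = 1.14 mA.
V_CE = V_CC − I_C·R_C − I_E·R_E = 15 − 1.14×1 − 1.16×0.18 = 13.7 V > V_CE(sat), so the active-region assumption holds.

active; I_C ≈ 1.1 mA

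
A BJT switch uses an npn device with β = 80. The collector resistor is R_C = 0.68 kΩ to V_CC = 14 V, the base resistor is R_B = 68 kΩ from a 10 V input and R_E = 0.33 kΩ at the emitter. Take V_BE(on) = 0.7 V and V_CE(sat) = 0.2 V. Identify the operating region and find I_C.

Assume active. Base-emitter loop: I_B = (V_BB − V_BE)/(R_B + (β+1)R_E) = (10 − 0.7)/(68 + 81×0.33) = 0.0982 mA.
I_C = β·I_B = 80×0.0982 = 7.85 mA.
V_CE = V_CC − I_C·R_C − I_E·R_E = 14 − 7.85×0.68 − 7.95×0.33 = 6.04 V > V_CE(sat), so the active-region assumption holds.

active; I_C ≈ 7.9 mA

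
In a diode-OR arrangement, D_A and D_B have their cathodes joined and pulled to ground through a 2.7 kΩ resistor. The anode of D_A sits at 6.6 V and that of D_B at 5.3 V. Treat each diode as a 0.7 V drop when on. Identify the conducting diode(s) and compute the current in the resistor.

Assume both conduct. Then node N would need to be at both 6.6−0.7 = 5.9 V and 5.3−0.7 = 4.6 V, which is impossible.
Assume only D_A conducts: V_N = 6.6 − 0.7 = 5.9 V, so I_R = 5.9/2.7 = 2.19 mA.
Check D_B: its anode-to-cathode voltage is 5.3 − 5.9 = -0.6 V < 0.7 V, so it is off. The assumption is consistent.

Only D_A conducts; I_R ≈ 2.2 mA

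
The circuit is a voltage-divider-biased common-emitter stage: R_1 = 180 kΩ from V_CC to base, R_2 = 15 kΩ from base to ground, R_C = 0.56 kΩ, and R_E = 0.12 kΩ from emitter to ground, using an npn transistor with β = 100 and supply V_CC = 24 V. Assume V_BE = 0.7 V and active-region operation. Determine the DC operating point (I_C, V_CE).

I_C ≈ 4.4 mA, V_CE ≈ 21 V

Thevenize the base divider: V_Th = V_CC·R_2/(R_1+R_2) = 24×15/195 = 1.85 V, R_Th = R_1‖R_2 = 13.8 kΩ.
Base-emitter loop: V_Th = I_B·R_Th + V_BE + (β+1)I_B·R_E, so I_B = (1.85 − 0.7) / (13.8 + 101×0.12) = 0.0441 mA.
I_C = β·I_B = 100×0.0441 = 4.41 mA, and I_E = (β+1)I_B = 4.46 mA.
V_CE = V_CC − I_C·R_C − I_E·R_E = 24 − 4.41×0.56 − 4.46×0.12 = 21 V.
V_CE = 21 V > 0.2 V confirms active-region operation.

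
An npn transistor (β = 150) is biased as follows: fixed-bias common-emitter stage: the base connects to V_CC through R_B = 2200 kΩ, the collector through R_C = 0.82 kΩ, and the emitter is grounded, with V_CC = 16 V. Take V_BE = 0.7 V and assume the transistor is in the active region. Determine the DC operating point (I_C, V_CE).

Base loop: V_CC = I_B·R_B + V_BE, so I_B = (16 − 0.7)/2200 kΩ = 0.00695 mA.
In the active region I_C = β·I_B = 150 × 0.00695 = 1.04 mA.
Collector loop: V_CE = V_CC − I_C·R_C = 16 − 1.04×0.82 = 15.1 V.
Since V_CE = 15.1 V > V_CE(sat) ≈ 0.2 V, the transistor is in the active region as assumed.

I_C ≈ 1 mA, V_CE ≈ 15 V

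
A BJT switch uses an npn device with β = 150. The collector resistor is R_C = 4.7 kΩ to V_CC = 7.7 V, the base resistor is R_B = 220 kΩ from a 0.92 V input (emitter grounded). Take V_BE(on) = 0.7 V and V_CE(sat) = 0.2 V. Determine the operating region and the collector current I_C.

active; I_C ≈ 0.15 mA

Assume active. Base-emitter loop: I_B = (V_BB − V_BE)/R_B = (0.92 − 0.7)/220 = 0.001 mA.
I_C = β·I_B = 150×0.001 = 0.15 mA.
V_CE = V_CC − I_C·R_C = 7.7 − 0.15×4.7 = 7 V > V_CE(sat), so the active-region assumption holds.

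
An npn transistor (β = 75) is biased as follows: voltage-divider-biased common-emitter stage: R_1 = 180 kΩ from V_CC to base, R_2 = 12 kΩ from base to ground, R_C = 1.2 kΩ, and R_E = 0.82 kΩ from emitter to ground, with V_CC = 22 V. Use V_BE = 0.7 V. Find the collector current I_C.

I_C ≈ 0.69 mA

Thevenize the base divider: V_Th = V_CC·R_2/(R_1+R_2) = 22×12/192 = 1.38 V, R_Th = R_1‖R_2 = 11.2 kΩ.
Base-emitter loop: V_Th = I_B·R_Th + V_BE + (β+1)I_B·R_E, so I_B = (1.38 − 0.7) / (11.2 + 76×0.82) = 0.00917 mA.
I_C = β·I_B = 75×0.00917 = 0.688 mA, and I_E = (β+1)I_B = 0.697 mA.
V_CE = V_CC − I_C·R_C − I_E·R_E = 22 − 0.688×1.2 − 0.697×0.82 = 20.6 V.
V_CE = 20.6 V > 0.2 V confirms active-region operation.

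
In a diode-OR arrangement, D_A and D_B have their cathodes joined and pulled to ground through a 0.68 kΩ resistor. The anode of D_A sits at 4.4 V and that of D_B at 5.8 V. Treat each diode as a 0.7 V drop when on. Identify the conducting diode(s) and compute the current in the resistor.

Only D_B conducts; I_R ≈ 7.5 mA

Assume both conduct. Then node N would need to be at both 4.4−0.7 = 3.7 V and 5.8−0.7 = 5.1 V, which is impossible.
Assume only D_B conducts: V_N = 5.8 − 0.7 = 5.1 V, so I_R = 5.1/0.68 = 7.5 mA.
Check D_A: its anode-to-cathode voltage is 4.4 − 5.1 = -0.7 V < 0.7 V, so it is off. The assumption is consistent.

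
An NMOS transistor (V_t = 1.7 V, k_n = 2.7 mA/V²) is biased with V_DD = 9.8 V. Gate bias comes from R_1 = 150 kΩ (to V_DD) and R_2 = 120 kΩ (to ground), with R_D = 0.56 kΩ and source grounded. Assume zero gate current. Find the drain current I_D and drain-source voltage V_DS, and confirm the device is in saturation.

I_D ≈ 9.5 mA, V_DS ≈ 4.5 V

V_G = V_DD·R_2/(R_1+R_2) = 9.8×120/270 = 4.36 V. With the source grounded, V_GS = V_G = 4.36 V.
Assume saturation: I_D = (k_n/2)(V_GS − V_t)² = (2.7/2)×(4.36 − 1.7)² = 1.35×2.66² = 9.52 mA.
V_DS = V_DD − I_D·R_D = 9.8 − 9.52×0.56 = 4.47 V.
Saturation requires V_DS ≥ V_GS − V_t = 2.66 V; 4.47 ≥ 2.66 ✓.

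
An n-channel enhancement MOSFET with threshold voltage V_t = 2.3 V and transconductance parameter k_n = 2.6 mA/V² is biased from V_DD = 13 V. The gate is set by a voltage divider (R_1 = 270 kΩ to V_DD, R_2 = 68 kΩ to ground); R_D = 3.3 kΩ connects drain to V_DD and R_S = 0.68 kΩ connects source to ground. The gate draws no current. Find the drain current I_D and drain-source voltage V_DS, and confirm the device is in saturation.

I_D ≈ 0.086 mA, V_DS ≈ 13 V

V_G = V_DD·R_2/(R_1+R_2) = 13×68/338 = 2.62 V.
Assume saturation: I_D = (k_n/2)(V_GS − V_t)² with V_GS = V_G − I_D·R_S = 2.62 − 0.68·I_D.
Substituting gives 0.601·I_D² − 1.56·I_D + 0.129 = 0, with roots I_D = 0.0859 or 2.51 mA.
The root I_D = 2.51 mA gives V_GS = 0.912 V ≤ V_t, so take I_D = 0.0859 mA.
Then V_GS = 2.56 V and V_DS = V_DD − I_D(R_D+R_S) = 13 − 0.0859×3.98 = 12.7 V.
Saturation requires V_DS ≥ V_GS − V_t = 0.257 V; 12.7 ≥ 0.257 ✓.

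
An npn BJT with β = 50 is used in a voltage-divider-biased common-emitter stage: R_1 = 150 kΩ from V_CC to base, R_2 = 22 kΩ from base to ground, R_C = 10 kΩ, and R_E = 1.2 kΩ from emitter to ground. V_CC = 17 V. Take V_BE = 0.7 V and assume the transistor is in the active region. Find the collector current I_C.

Thevenize the base divider: V_Th = V_CC·R_2/(R_1+R_2) = 17×22/172 = 2.17 V, R_Th = R_1‖R_2 = 19.2 kΩ.
Base-emitter loop: V_Th = I_B·R_Th + V_BE + (β+1)I_B·R_E, so I_B = (2.17 − 0.7) / (19.2 + 51×1.2) = 0.0183 mA.
I_C = β·I_B = 50×0.0183 = 0.917 mA, and I_E = (β+1)I_B = 0.935 mA.
V_CE = V_CC − I_C·R_C − I_E·R_E = 17 − 0.917×10 − 0.935×1.2 = 6.71 V.
V_CE = 6.71 V > 0.2 V confirms active-region operation.

I_C ≈ 0.92 mA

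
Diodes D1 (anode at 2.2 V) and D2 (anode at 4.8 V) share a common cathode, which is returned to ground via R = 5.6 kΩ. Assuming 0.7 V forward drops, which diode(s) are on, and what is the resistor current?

Only D2 conducts; I_R ≈ 0.73 mA

Assume both conduct. Then node N would need to be at both 2.2−0.7 = 1.5 V and 4.8−0.7 = 4.1 V, which is impossible.
Assume only D2 conducts: V_N = 4.8 − 0.7 = 4.1 V, so I_R = 4.1/5.6 = 0.732 mA.
Check D1: its anode-to-cathode voltage is 2.2 − 4.1 = -1.9 V < 0.7 V, so it is off. The assumption is consistent.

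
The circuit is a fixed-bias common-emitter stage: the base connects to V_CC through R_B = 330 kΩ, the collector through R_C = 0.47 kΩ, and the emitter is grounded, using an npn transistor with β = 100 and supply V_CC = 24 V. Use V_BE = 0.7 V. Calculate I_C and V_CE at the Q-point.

I_C ≈ 7.1 mA, V_CE ≈ 21 V

Base loop: V_CC = I_B·R_B + V_BE, so I_B = (24 − 0.7)/330 kΩ = 0.0706 mA.
In the active region I_C = β·I_B = 100 × 0.0706 = 7.06 mA.
Collector loop: V_CE = V_CC − I_C·R_C = 24 − 7.06×0.47 = 20.7 V.
Since V_CE = 20.7 V > V_CE(sat) ≈ 0.2 V, the transistor is in the active region as assumed.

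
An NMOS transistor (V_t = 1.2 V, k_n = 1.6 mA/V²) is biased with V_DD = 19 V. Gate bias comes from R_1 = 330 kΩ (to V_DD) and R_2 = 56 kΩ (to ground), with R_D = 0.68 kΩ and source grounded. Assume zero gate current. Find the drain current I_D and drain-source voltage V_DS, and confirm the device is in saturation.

I_D ≈ 1.9 mA, V_DS ≈ 18 V

V_G = V_DD·R_2/(R_1+R_2) = 19×56/386 = 2.76 V. With the source grounded, V_GS = V_G = 2.76 V.
Assume saturation: I_D = (k_n/2)(V_GS − V_t)² = (1.6/2)×(2.76 − 1.2)² = 0.8×1.56² = 1.94 mA.
V_DS = V_DD − I_D·R_D = 19 − 1.94×0.68 = 17.7 V.
Saturation requires V_DS ≥ V_GS − V_t = 1.56 V; 17.7 ≥ 1.56 ✓.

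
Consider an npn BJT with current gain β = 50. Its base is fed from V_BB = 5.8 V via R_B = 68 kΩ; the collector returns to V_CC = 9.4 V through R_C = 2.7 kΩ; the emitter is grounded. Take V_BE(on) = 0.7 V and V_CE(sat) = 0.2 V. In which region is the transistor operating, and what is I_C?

Assume active: I_B = (5.8 − 0.7)/68 = 0.075 mA, giving I_C = β·I_B = 3.75 mA.
But then V_CE = 9.4 − 3.75×2.7 = -0.725 V < V_CE(sat) = 0.2 V — impossible in the active region.
So the transistor is saturated. With V_CE = 0.2 V, I_C = (V_CC − 0.2)/R_C = 9.2/2.7 = 3.41 mA.
Check: β·I_B = 3.75 mA > I_C = 3.41 mA, confirming saturation.

saturation; I_C ≈ 3.4 mA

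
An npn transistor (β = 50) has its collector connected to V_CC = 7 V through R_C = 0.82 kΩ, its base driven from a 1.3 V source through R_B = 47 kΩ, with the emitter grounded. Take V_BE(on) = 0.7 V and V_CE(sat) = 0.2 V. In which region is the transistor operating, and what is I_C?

active; I_C ≈ 0.64 mA

Assume active. Base-emitter loop: I_B = (V_BB − V_BE)/R_B = (1.3 − 0.7)/47 = 0.0128 mA.
I_C = β·I_B = 50×0.0128 = 0.638 mA.
V_CE = V_CC − I_C·R_C = 7 − 0.638×0.82 = 6.48 V > V_CE(sat), so the active-region assumption holds.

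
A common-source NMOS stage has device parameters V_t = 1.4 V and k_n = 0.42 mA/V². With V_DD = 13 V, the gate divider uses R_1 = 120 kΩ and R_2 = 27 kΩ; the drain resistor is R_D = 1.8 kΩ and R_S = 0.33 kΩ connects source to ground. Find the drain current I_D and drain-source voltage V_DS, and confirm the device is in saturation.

V_G = V_DD·R_2/(R_1+R_2) = 13×27/147 = 2.39 V.
Assume saturation: I_D = (k_n/2)(V_GS − V_t)² with V_GS = V_G − I_D·R_S = 2.39 − 0.33·I_D.
Substituting gives 0.0229·I_D² − 1.14·I_D + 0.205 = 0, with roots I_D = 0.181 or 49.5 mA.
The root I_D = 49.5 mA gives V_GS = -14 V ≤ V_t, so take I_D = 0.181 mA.
Then V_GS = 2.33 V and V_DS = V_DD − I_D(R_D+R_S) = 13 − 0.181×2.13 = 12.6 V.
Saturation requires V_DS ≥ V_GS − V_t = 0.928 V; 12.6 ≥ 0.928 ✓.

I_D ≈ 0.18 mA, V_DS ≈ 13 V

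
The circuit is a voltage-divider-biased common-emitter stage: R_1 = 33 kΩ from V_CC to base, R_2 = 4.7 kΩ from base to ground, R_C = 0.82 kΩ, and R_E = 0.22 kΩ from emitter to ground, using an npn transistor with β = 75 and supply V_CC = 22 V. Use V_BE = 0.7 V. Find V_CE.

V_CE ≈ 14 V

Thevenize the base divider: V_Th = V_CC·R_2/(R_1+R_2) = 22×4.7/37.7 = 2.74 V, R_Th = R_1‖R_2 = 4.11 kΩ.
Base-emitter loop: V_Th = I_B·R_Th + V_BE + (β+1)I_B·R_E, so I_B = (2.74 − 0.7) / (4.11 + 76×0.22) = 0.098 mA.
I_C = β·I_B = 75×0.098 = 7.35 mA, and I_E = (β+1)I_B = 7.45 mA.
V_CE = V_CC − I_C·R_C − I_E·R_E = 22 − 7.35×0.82 − 7.45×0.22 = 14.3 V.
V_CE = 14.3 V > 0.2 V confirms active-region operation.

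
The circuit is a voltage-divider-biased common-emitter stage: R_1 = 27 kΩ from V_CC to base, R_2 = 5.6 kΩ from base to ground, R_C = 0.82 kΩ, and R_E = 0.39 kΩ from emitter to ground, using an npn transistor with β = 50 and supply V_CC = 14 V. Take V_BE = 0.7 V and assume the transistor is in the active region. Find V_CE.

V_CE ≈ 9.8 V

Thevenize the base divider: V_Th = V_CC·R_2/(R_1+R_2) = 14×5.6/32.6 = 2.4 V, R_Th = R_1‖R_2 = 4.64 kΩ.
Base-emitter loop: V_Th = I_B·R_Th + V_BE + (β+1)I_B·R_E, so I_B = (2.4 − 0.7) / (4.64 + 51×0.39) = 0.0695 mA.
I_C = β·I_B = 50×0.0695 = 3.48 mA, and I_E = (β+1)I_B = 3.54 mA.
V_CE = V_CC − I_C·R_C − I_E·R_E = 14 − 3.48×0.82 − 3.54×0.39 = 9.77 V.
V_CE = 9.77 V > 0.2 V confirms active-region operation.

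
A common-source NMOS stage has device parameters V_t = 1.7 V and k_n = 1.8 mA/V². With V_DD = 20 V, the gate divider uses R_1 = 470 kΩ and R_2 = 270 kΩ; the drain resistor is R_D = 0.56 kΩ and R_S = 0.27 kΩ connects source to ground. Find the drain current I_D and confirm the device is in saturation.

I_D ≈ 9 mA

V_G = V_DD·R_2/(R_1+R_2) = 20×270/740 = 7.3 V.
Assume saturation: I_D = (k_n/2)(V_GS − V_t)² with V_GS = V_G − I_D·R_S = 7.3 − 0.27·I_D.
Substituting gives 0.0656·I_D² − 3.72·I_D + 28.2 = 0, with roots I_D = 9.01 or 47.7 mA.
The root I_D = 47.7 mA gives V_GS = -5.58 V ≤ V_t, so take I_D = 9.01 mA.
Then V_GS = 4.86 V and V_DS = V_DD − I_D(R_D+R_S) = 20 − 9.01×0.83 = 12.5 V.
Saturation requires V_DS ≥ V_GS − V_t = 3.16 V; 12.5 ≥ 3.16 ✓.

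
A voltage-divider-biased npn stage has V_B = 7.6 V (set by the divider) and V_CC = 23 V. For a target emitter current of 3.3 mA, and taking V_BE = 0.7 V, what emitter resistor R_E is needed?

R_E ≈ 2.1 kΩ

V_E = V_B − V_BE = 7.6 − 0.7 = 6.9 V.
R_E = V_E / I_E = 6.9 / 3.3 = 2.09 kΩ.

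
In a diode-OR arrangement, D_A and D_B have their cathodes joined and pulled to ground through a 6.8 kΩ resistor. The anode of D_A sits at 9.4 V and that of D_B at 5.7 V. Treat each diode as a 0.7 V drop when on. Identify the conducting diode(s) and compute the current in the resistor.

Assume both conduct. Then node N would need to be at both 9.4−0.7 = 8.7 V and 5.7−0.7 = 5 V, which is impossible.
Assume only D_A conducts: V_N = 9.4 − 0.7 = 8.7 V, so I_R = 8.7/6.8 = 1.28 mA.
Check D_B: its anode-to-cathode voltage is 5.7 − 8.7 = -3 V < 0.7 V, so it is off. The assumption is consistent.

Only D_A conducts; I_R ≈ 1.3 mA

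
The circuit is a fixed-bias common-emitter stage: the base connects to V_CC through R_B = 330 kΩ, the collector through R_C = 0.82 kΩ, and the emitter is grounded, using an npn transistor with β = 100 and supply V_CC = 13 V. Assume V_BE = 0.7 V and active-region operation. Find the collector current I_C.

Base loop: V_CC = I_B·R_B + V_BE, so I_B = (13 − 0.7)/330 kΩ = 0.0373 mA.
In the active region I_C = β·I_B = 100 × 0.0373 = 3.73 mA.
Collector loop: V_CE = V_CC − I_C·R_C = 13 − 3.73×0.82 = 9.94 V.
Since V_CE = 9.94 V > V_CE(sat) ≈ 0.2 V, the transistor is in the active region as assumed.

I_C ≈ 3.7 mA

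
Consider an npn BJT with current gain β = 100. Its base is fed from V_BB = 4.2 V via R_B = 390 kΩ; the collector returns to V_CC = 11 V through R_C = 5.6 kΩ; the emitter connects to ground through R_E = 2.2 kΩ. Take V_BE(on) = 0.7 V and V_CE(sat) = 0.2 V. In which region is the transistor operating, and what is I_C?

Assume active. Base-emitter loop: I_B = (V_BB − V_BE)/(R_B + (β+1)R_E) = (4.2 − 0.7)/(390 + 101×2.2) = 0.00572 mA.
I_C = β·I_B = 100×0.00572 = 0.572 mA.
V_CE = V_CC − I_C·R_C − I_E·R_E = 11 − 0.572×5.6 − 0.577×2.2 = 6.53 V > V_CE(sat), so the active-region assumption holds.

active; I_C ≈ 0.57 mA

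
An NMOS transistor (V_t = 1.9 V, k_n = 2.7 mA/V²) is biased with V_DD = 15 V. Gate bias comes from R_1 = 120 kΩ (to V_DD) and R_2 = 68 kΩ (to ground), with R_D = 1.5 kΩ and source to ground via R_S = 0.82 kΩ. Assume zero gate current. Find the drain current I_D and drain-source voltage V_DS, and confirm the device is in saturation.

I_D ≈ 2.6 mA, V_DS ≈ 9 V

V_G = V_DD·R_2/(R_1+R_2) = 15×68/188 = 5.43 V.
Assume saturation: I_D = (k_n/2)(V_GS − V_t)² with V_GS = V_G − I_D·R_S = 5.43 − 0.82·I_D.
Substituting gives 0.908·I_D² − 8.81·I_D + 16.8 = 0, with roots I_D = 2.61 or 7.1 mA.
The root I_D = 7.1 mA gives V_GS = -0.393 V ≤ V_t, so take I_D = 2.61 mA.
Then V_GS = 3.29 V and V_DS = V_DD − I_D(R_D+R_S) = 15 − 2.61×2.32 = 8.96 V.
Saturation requires V_DS ≥ V_GS − V_t = 1.39 V; 8.96 ≥ 1.39 ✓.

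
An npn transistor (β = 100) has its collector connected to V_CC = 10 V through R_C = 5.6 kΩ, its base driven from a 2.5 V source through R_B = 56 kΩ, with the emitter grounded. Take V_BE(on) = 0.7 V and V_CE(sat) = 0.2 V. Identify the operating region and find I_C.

saturation; I_C ≈ 1.8 mA

Assume active: I_B = (2.5 − 0.7)/56 = 0.0321 mA, giving I_C = β·I_B = 3.21 mA.
But then V_CE = 10 − 3.21×5.6 = -8 V < V_CE(sat) = 0.2 V — impossible in the active region.
So the transistor is saturated. With V_CE = 0.2 V, I_C = (V_CC − 0.2)/R_C = 9.8/5.6 = 1.75 mA.
Check: β·I_B = 3.21 mA > I_C = 1.75 mA, confirming saturation.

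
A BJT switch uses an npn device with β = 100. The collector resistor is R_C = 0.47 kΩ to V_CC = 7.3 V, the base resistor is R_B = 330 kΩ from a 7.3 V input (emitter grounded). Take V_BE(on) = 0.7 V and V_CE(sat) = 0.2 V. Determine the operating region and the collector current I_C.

active; I_C ≈ 2 mA

Assume active. Base-emitter loop: I_B = (V_BB − V_BE)/R_B = (7.3 − 0.7)/330 = 0.02 mA.
I_C = β·I_B = 100×0.02 = 2 mA.
V_CE = V_CC − I_C·R_C = 7.3 − 2×0.47 = 6.36 V > V_CE(sat), so the active-region assumption holds.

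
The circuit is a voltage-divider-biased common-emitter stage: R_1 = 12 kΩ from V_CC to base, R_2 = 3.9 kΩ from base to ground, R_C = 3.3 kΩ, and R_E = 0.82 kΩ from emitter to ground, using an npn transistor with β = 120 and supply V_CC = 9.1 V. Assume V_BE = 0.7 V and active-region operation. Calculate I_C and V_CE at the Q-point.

Thevenize the base divider: V_Th = V_CC·R_2/(R_1+R_2) = 9.1×3.9/15.9 = 2.23 V, R_Th = R_1‖R_2 = 2.94 kΩ.
Base-emitter loop: V_Th = I_B·R_Th + V_BE + (β+1)I_B·R_E, so I_B = (2.23 − 0.7) / (2.94 + 121×0.82) = 0.015 mA.
I_C = β·I_B = 120×0.015 = 1.8 mA, and I_E = (β+1)I_B = 1.81 mA.
V_CE = V_CC − I_C·R_C − I_E·R_E = 9.1 − 1.8×3.3 − 1.81×0.82 = 1.67 V.
V_CE = 1.67 V > 0.2 V confirms active-region operation.

I_C ≈ 1.8 mA, V_CE ≈ 1.7 V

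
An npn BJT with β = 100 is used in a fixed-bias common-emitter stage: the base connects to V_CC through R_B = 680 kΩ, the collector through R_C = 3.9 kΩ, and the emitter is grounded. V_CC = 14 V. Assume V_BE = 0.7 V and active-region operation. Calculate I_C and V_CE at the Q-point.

Base loop: V_CC = I_B·R_B + V_BE, so I_B = (14 − 0.7)/680 kΩ = 0.0196 mA.
In the active region I_C = β·I_B = 100 × 0.0196 = 1.96 mA.
Collector loop: V_CE = V_CC − I_C·R_C = 14 − 1.96×3.9 = 6.37 V.
Since V_CE = 6.37 V > V_CE(sat) ≈ 0.2 V, the transistor is in the active region as assumed.

I_C ≈ 2 mA, V_CE ≈ 6.4 V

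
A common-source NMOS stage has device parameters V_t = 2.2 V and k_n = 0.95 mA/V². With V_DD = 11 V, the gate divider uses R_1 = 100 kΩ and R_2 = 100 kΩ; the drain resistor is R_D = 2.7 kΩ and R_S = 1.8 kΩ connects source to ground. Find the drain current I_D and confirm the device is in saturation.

I_D ≈ 1 mA

V_G = V_DD·R_2/(R_1+R_2) = 11×100/200 = 5.5 V.
Assume saturation: I_D = (k_n/2)(V_GS − V_t)² with V_GS = V_G − I_D·R_S = 5.5 − 1.8·I_D.
Substituting gives 1.54·I_D² − 6.64·I_D + 5.17 = 0, with roots I_D = 1.02 or 3.3 mA.
The root I_D = 3.3 mA gives V_GS = -0.435 V ≤ V_t, so take I_D = 1.02 mA.
Then V_GS = 3.66 V and V_DS = V_DD − I_D(R_D+R_S) = 11 − 1.02×4.5 = 6.41 V.
Saturation requires V_DS ≥ V_GS − V_t = 1.46 V; 6.41 ≥ 1.46 ✓.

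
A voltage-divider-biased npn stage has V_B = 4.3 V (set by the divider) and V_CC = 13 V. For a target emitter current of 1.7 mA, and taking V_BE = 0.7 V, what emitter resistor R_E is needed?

V_E = V_B − V_BE = 4.3 − 0.7 = 3.6 V.
R_E = V_E / I_E = 3.6 / 1.7 = 2.12 kΩ.

R_E ≈ 2.1 kΩ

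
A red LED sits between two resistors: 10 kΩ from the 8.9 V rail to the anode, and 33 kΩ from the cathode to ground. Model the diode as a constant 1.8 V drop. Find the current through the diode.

I ≈ 0.17 mA

The two resistors are in series with the diode, so KVL gives 8.9 = I·10 + 1.8 + I·33.
I = (8.9 − 1.8) / (10 + 33) kΩ = 7.1 / 43 = 0.165 mA.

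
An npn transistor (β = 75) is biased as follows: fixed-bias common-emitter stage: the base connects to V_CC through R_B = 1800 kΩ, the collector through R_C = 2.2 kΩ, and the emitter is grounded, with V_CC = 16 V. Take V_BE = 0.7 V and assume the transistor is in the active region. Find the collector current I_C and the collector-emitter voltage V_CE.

Base loop: V_CC = I_B·R_B + V_BE, so I_B = (16 − 0.7)/1800 kΩ = 0.0085 mA.
In the active region I_C = β·I_B = 75 × 0.0085 = 0.638 mA.
Collector loop: V_CE = V_CC − I_C·R_C = 16 − 0.638×2.2 = 14.6 V.
Since V_CE = 14.6 V > V_CE(sat) ≈ 0.2 V, the transistor is in the active region as assumed.

I_C ≈ 0.64 mA, V_CE ≈ 15 V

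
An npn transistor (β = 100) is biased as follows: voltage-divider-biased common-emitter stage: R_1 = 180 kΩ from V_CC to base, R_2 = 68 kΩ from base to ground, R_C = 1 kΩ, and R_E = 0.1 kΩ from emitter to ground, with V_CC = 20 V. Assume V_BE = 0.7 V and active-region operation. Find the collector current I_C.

I_C ≈ 8 mA

Thevenize the base divider: V_Th = V_CC·R_2/(R_1+R_2) = 20×68/248 = 5.48 V, R_Th = R_1‖R_2 = 49.4 kΩ.
Base-emitter loop: V_Th = I_B·R_Th + V_BE + (β+1)I_B·R_E, so I_B = (5.48 − 0.7) / (49.4 + 101×0.1) = 0.0805 mA.
I_C = β·I_B = 100×0.0805 = 8.05 mA, and I_E = (β+1)I_B = 8.13 mA.
V_CE = V_CC − I_C·R_C − I_E·R_E = 20 − 8.05×1 − 8.13×0.1 = 11.1 V.
V_CE = 11.1 V > 0.2 V confirms active-region operation.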